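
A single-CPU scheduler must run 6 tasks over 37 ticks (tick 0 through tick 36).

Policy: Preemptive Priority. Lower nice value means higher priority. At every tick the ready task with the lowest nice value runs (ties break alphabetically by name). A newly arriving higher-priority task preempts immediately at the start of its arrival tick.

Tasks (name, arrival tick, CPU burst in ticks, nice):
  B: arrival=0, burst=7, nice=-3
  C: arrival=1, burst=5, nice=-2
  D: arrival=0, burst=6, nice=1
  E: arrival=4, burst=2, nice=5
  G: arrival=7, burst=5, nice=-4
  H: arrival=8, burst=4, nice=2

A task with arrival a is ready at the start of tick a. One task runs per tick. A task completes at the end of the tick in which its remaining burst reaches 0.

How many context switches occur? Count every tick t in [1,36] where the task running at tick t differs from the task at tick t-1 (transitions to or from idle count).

context switches = 6

t=0: ready={B,D} → run B
t=1: ready={B,C,D} → run B
t=2: ready={B,C,D} → run B
t=3: ready={B,C,D} → run B
t=4: ready={B,C,D,E} → run B
t=5: ready={B,C,D,E} → run B
t=6: ready={B,C,D,E} → run B
t=7: ready={C,D,E,G} → run G
t=8: ready={C,D,E,G,H} → run G
t=9: ready={C,D,E,G,H} → run G
t=10: ready={C,D,E,G,H} → run G
t=11: ready={C,D,E,G,H} → run G
t=12: ready={C,D,E,H} → run C
t=13: ready={C,D,E,H} → run C
t=14: ready={C,D,E,H} → run C
t=15: ready={C,D,E,H} → run C
t=16: ready={C,D,E,H} → run C
t=17: ready={D,E,H} → run D
t=18: ready={D,E,H} → run D
t=19: ready={D,E,H} → run D
t=20: ready={D,E,H} → run D
t=21: ready={D,E,H} → run D
t=22: ready={D,E,H} → run D
t=23: ready={E,H} → run H
t=24: ready={E,H} → run H
t=25: ready={E,H} → run H
t=26: ready={E,H} → run H
t=27: ready={E} → run E
t=28: ready={E} → run E
t=29: (idle)
t=30: (idle)
t=31: (idle)
t=32: (idle)
t=33: (idle)
t=34: (idle)
t=35: (idle)
t=36: (idle)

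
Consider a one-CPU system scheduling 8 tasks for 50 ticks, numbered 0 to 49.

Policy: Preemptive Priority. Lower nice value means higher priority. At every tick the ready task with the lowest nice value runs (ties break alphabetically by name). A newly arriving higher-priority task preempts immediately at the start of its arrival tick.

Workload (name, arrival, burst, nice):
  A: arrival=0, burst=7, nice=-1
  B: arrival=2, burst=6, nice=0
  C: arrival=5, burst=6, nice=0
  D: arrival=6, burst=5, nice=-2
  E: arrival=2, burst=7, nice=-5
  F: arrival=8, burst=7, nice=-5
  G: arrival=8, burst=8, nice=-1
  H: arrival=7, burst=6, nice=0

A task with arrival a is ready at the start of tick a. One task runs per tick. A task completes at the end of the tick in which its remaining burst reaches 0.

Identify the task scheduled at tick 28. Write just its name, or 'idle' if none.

running at tick 28 = G

t=0: ready={A} → run A
t=1: ready={A} → run A
t=2: ready={A,B,E} → run E
t=3: ready={A,B,E} → run E
t=4: ready={A,B,E} → run E
t=5: ready={A,B,C,E} → run E
t=6: ready={A,B,C,D,E} → run E
t=7: ready={A,B,C,D,E,H} → run E
t=8: ready={A,B,C,D,E,F,G,H} → run E
t=9: ready={A,B,C,D,F,G,H} → run F
t=10: ready={A,B,C,D,F,G,H} → run F
t=11: ready={A,B,C,D,F,G,H} → run F
t=12: ready={A,B,C,D,F,G,H} → run F
t=13: ready={A,B,C,D,F,G,H} → run F
t=14: ready={A,B,C,D,F,G,H} → run F
t=15: ready={A,B,C,D,F,G,H} → run F
t=16: ready={A,B,C,D,G,H} → run D
t=17: ready={A,B,C,D,G,H} → run D
t=18: ready={A,B,C,D,G,H} → run D
t=19: ready={A,B,C,D,G,H} → run D
t=20: ready={A,B,C,D,G,H} → run D
t=21: ready={A,B,C,G,H} → run A
t=22: ready={A,B,C,G,H} → run A
t=23: ready={A,B,C,G,H} → run A
t=24: ready={A,B,C,G,H} → run A
t=25: ready={A,B,C,G,H} → run A
t=26: ready={B,C,G,H} → run G
t=27: ready={B,C,G,H} → run G
t=28: ready={B,C,G,H} → run G
t=29: ready={B,C,G,H} → run G
t=30: ready={B,C,G,H} → run G
t=31: ready={B,C,G,H} → run G
t=32: ready={B,C,G,H} → run G
t=33: ready={B,C,G,H} → run G
t=34: ready={B,C,H} → run B
t=35: ready={B,C,H} → run B
t=36: ready={B,C,H} → run B
t=37: ready={B,C,H} → run B
t=38: ready={B,C,H} → run B
t=39: ready={B,C,H} → run B
t=40: ready={C,H} → run C
t=41: ready={C,H} → run C
t=42: ready={C,H} → run C
t=43: ready={C,H} → run C
t=44: ready={C,H} → run C
t=45: ready={C,H} → run C
t=46: ready={H} → run H
t=47: ready={H} → run H
t=48: ready={H} → run H
t=49: ready={H} → run H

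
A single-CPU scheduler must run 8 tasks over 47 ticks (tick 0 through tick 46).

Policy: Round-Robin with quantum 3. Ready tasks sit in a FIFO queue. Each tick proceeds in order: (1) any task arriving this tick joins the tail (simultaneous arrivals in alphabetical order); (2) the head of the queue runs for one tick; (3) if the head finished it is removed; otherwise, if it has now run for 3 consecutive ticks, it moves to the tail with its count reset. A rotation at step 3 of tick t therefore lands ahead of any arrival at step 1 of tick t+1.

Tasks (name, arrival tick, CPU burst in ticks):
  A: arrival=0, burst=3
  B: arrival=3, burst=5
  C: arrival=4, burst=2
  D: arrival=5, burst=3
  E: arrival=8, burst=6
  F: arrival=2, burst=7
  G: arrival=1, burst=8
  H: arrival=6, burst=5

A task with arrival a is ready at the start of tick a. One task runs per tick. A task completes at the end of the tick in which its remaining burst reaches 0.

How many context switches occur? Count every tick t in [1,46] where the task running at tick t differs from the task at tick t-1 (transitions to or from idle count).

t=0: queue=[A] q_used=0 → run A
t=1: queue=[A,G] q_used=1 → run A
t=2: queue=[A,G,F] q_used=2 → run A
t=3: queue=[G,F,B] q_used=0 → run G
t=4: queue=[G,F,B,C] q_used=1 → run G
t=5: queue=[G,F,B,C,D] q_used=2 → run G
t=6: queue=[F,B,C,D,G,H] q_used=0 → run F
t=7: queue=[F,B,C,D,G,H] q_used=1 → run F
t=8: queue=[F,B,C,D,G,H,E] q_used=2 → run F
t=9: queue=[B,C,D,G,H,E,F] q_used=0 → run B
t=10: queue=[B,C,D,G,H,E,F] q_used=1 → run B
t=11: queue=[B,C,D,G,H,E,F] q_used=2 → run B
t=12: queue=[C,D,G,H,E,F,B] q_used=0 → run C
t=13: queue=[C,D,G,H,E,F,B] q_used=1 → run C
t=14: queue=[D,G,H,E,F,B] q_used=0 → run D
t=15: queue=[D,G,H,E,F,B] q_used=1 → run D
t=16: queue=[D,G,H,E,F,B] q_used=2 → run D
t=17: queue=[G,H,E,F,B] q_used=0 → run G
t=18: queue=[G,H,E,F,B] q_used=1 → run G
t=19: queue=[G,H,E,F,B] q_used=2 → run G
t=20: queue=[H,E,F,B,G] q_used=0 → run H
t=21: queue=[H,E,F,B,G] q_used=1 → run H
t=22: queue=[H,E,F,B,G] q_used=2 → run H
t=23: queue=[E,F,B,G,H] q_used=0 → run E
t=24: queue=[E,F,B,G,H] q_used=1 → run E
t=25: queue=[E,F,B,G,H] q_used=2 → run E
t=26: queue=[F,B,G,H,E] q_used=0 → run F
t=27: queue=[F,B,G,H,E] q_used=1 → run F
t=28: queue=[F,B,G,H,E] q_used=2 → run F
t=29: queue=[B,G,H,E,F] q_used=0 → run B
t=30: queue=[B,G,H,E,F] q_used=1 → run B
t=31: queue=[G,H,E,F] q_used=0 → run G
t=32: queue=[G,H,E,F] q_used=1 → run G
t=33: queue=[H,E,F] q_used=0 → run H
t=34: queue=[H,E,F] q_used=1 → run H
t=35: queue=[E,F] q_used=0 → run E
t=36: queue=[E,F] q_used=1 → run E
t=37: queue=[E,F] q_used=2 → run E
t=38: queue=[F] q_used=0 → run F
t=39: (idle)
t=40: (idle)
t=41: (idle)
t=42: (idle)
t=43: (idle)
t=44: (idle)
t=45: (idle)
t=46: (idle)

context switches = 15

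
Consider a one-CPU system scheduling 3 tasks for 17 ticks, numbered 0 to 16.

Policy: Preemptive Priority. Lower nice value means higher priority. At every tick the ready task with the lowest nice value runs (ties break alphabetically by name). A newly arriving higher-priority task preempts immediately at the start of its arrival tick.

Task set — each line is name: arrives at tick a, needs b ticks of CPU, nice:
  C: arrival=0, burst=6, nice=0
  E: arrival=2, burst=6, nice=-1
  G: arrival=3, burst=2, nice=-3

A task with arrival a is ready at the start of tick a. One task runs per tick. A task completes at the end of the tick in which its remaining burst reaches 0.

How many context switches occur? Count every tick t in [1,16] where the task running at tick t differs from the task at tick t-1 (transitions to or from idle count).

t=0: ready={C} → run C
t=1: ready={C} → run C
t=2: ready={C,E} → run E
t=3: ready={C,E,G} → run G
t=4: ready={C,E,G} → run G
t=5: ready={C,E} → run E
t=6: ready={C,E} → run E
t=7: ready={C,E} → run E
t=8: ready={C,E} → run E
t=9: ready={C,E} → run E
t=10: ready={C} → run C
t=11: ready={C} → run C
t=12: ready={C} → run C
t=13: ready={C} → run C
t=14: (idle)
t=15: (idle)
t=16: (idle)

context switches = 5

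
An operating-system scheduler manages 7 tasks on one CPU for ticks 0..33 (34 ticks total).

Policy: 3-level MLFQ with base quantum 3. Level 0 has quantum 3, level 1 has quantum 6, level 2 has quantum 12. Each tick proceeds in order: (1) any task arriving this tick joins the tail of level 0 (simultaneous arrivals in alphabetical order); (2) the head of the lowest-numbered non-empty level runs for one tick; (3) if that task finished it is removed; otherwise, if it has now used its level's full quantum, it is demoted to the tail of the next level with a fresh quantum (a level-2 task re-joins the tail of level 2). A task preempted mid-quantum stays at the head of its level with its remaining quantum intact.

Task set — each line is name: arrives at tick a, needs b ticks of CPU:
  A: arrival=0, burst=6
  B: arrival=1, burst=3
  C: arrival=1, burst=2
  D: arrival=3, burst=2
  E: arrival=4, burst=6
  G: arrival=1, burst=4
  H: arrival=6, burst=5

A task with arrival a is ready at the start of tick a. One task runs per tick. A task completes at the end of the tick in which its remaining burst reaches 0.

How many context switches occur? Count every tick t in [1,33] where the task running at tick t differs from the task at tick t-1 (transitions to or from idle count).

context switches = 11

t=0: L0/L1/L2 = A/-/- → run A
t=1: L0/L1/L2 = ABCG/-/- → run A
t=2: L0/L1/L2 = ABCG/-/- → run A
t=3: L0/L1/L2 = BCGD/A/- → run B
t=4: L0/L1/L2 = BCGDE/A/- → run B
t=5: L0/L1/L2 = BCGDE/A/- → run B
t=6: L0/L1/L2 = CGDEH/A/- → run C
t=7: L0/L1/L2 = CGDEH/A/- → run C
t=8: L0/L1/L2 = GDEH/A/- → run G
t=9: L0/L1/L2 = GDEH/A/- → run G
t=10: L0/L1/L2 = GDEH/A/- → run G
t=11: L0/L1/L2 = DEH/AG/- → run D
t=12: L0/L1/L2 = DEH/AG/- → run D
t=13: L0/L1/L2 = EH/AG/- → run E
t=14: L0/L1/L2 = EH/AG/- → run E
t=15: L0/L1/L2 = EH/AG/- → run E
t=16: L0/L1/L2 = H/AGE/- → run H
t=17: L0/L1/L2 = H/AGE/- → run H
t=18: L0/L1/L2 = H/AGE/- → run H
t=19: L0/L1/L2 = -/AGEH/- → run A
t=20: L0/L1/L2 = -/AGEH/- → run A
t=21: L0/L1/L2 = -/AGEH/- → run A
t=22: L0/L1/L2 = -/GEH/- → run G
t=23: L0/L1/L2 = -/EH/- → run E
t=24: L0/L1/L2 = -/EH/- → run E
t=25: L0/L1/L2 = -/EH/- → run E
t=26: L0/L1/L2 = -/H/- → run H
t=27: L0/L1/L2 = -/H/- → run H
t=28: (idle)
t=29: (idle)
t=30: (idle)
t=31: (idle)
t=32: (idle)
t=33: (idle)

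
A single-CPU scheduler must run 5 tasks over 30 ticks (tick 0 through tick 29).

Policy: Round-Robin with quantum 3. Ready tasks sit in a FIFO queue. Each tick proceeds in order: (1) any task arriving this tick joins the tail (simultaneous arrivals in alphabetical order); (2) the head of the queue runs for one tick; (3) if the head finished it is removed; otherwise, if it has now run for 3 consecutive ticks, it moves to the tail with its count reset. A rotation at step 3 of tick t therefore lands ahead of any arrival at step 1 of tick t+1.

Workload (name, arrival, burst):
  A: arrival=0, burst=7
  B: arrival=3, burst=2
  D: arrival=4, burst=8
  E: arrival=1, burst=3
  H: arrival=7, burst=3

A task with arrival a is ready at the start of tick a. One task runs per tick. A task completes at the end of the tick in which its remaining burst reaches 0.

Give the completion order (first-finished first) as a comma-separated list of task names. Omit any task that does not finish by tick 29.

t=0: queue=[A] q_used=0 → run A
t=1: queue=[A,E] q_used=1 → run A
t=2: queue=[A,E] q_used=2 → run A
t=3: queue=[E,A,B] q_used=0 → run E
t=4: queue=[E,A,B,D] q_used=1 → run E
t=5: queue=[E,A,B,D] q_used=2 → run E
t=6: queue=[A,B,D] q_used=0 → run A
t=7: queue=[A,B,D,H] q_used=1 → run A
t=8: queue=[A,B,D,H] q_used=2 → run A
t=9: queue=[B,D,H,A] q_used=0 → run B
t=10: queue=[B,D,H,A] q_used=1 → run B
t=11: queue=[D,H,A] q_used=0 → run D
t=12: queue=[D,H,A] q_used=1 → run D
t=13: queue=[D,H,A] q_used=2 → run D
t=14: queue=[H,A,D] q_used=0 → run H
t=15: queue=[H,A,D] q_used=1 → run H
t=16: queue=[H,A,D] q_used=2 → run H
t=17: queue=[A,D] q_used=0 → run A
t=18: queue=[D] q_used=0 → run D
t=19: queue=[D] q_used=1 → run D
t=20: queue=[D] q_used=2 → run D
t=21: queue=[D] q_used=0 → run D
t=22: queue=[D] q_used=1 → run D
t=23: (idle)
t=24: (idle)
t=25: (idle)
t=26: (idle)
t=27: (idle)
t=28: (idle)
t=29: (idle)

completion order = E, B, H, A, D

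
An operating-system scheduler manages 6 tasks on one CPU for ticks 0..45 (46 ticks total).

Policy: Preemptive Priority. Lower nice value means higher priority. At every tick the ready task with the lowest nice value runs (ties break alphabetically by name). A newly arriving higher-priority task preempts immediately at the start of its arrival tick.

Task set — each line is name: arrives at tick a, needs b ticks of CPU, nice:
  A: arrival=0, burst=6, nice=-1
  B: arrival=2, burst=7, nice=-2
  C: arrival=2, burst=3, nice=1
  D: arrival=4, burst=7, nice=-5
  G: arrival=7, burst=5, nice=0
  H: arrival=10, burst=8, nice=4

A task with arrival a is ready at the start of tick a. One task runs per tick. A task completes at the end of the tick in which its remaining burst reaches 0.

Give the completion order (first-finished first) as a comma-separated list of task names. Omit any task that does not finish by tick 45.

completion order = D, B, A, G, C, H

t=0: ready={A} → run A
t=1: ready={A} → run A
t=2: ready={A,B,C} → run B
t=3: ready={A,B,C} → run B
t=4: ready={A,B,C,D} → run D
t=5: ready={A,B,C,D} → run D
t=6: ready={A,B,C,D} → run D
t=7: ready={A,B,C,D,G} → run D
t=8: ready={A,B,C,D,G} → run D
t=9: ready={A,B,C,D,G} → run D
t=10: ready={A,B,C,D,G,H} → run D
t=11: ready={A,B,C,G,H} → run B
t=12: ready={A,B,C,G,H} → run B
t=13: ready={A,B,C,G,H} → run B
t=14: ready={A,B,C,G,H} → run B
t=15: ready={A,B,C,G,H} → run B
t=16: ready={A,C,G,H} → run A
t=17: ready={A,C,G,H} → run A
t=18: ready={A,C,G,H} → run A
t=19: ready={A,C,G,H} → run A
t=20: ready={C,G,H} → run G
t=21: ready={C,G,H} → run G
t=22: ready={C,G,H} → run G
t=23: ready={C,G,H} → run G
t=24: ready={C,G,H} → run G
t=25: ready={C,H} → run C
t=26: ready={C,H} → run C
t=27: ready={C,H} → run C
t=28: ready={H} → run H
t=29: ready={H} → run H
t=30: ready={H} → run H
t=31: ready={H} → run H
t=32: ready={H} → run H
t=33: ready={H} → run H
t=34: ready={H} → run H
t=35: ready={H} → run H
t=36: (idle)
t=37: (idle)
t=38: (idle)
t=39: (idle)
t=40: (idle)
t=41: (idle)
t=42: (idle)
t=43: (idle)
t=44: (idle)
t=45: (idle)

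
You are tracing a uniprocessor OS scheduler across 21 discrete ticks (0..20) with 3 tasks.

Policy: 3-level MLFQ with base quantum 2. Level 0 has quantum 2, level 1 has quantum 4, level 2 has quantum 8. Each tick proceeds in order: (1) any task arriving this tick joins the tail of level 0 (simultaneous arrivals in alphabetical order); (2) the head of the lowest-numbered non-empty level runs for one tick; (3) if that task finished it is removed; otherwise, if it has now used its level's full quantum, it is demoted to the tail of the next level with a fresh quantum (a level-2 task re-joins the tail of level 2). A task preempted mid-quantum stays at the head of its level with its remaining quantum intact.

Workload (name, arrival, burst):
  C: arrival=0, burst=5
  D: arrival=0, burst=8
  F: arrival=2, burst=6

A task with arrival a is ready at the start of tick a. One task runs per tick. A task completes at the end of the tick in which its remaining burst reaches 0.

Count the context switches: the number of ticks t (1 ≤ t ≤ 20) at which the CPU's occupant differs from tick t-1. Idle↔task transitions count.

t=0: L0/L1/L2 = CD/-/- → run C
t=1: L0/L1/L2 = CD/-/- → run C
t=2: L0/L1/L2 = DF/C/- → run D
t=3: L0/L1/L2 = DF/C/- → run D
t=4: L0/L1/L2 = F/CD/- → run F
t=5: L0/L1/L2 = F/CD/- → run F
t=6: L0/L1/L2 = -/CDF/- → run C
t=7: L0/L1/L2 = -/CDF/- → run C
t=8: L0/L1/L2 = -/CDF/- → run C
t=9: L0/L1/L2 = -/DF/- → run D
t=10: L0/L1/L2 = -/DF/- → run D
t=11: L0/L1/L2 = -/DF/- → run D
t=12: L0/L1/L2 = -/DF/- → run D
t=13: L0/L1/L2 = -/F/D → run F
t=14: L0/L1/L2 = -/F/D → run F
t=15: L0/L1/L2 = -/F/D → run F
t=16: L0/L1/L2 = -/F/D → run F
t=17: L0/L1/L2 = -/-/D → run D
t=18: L0/L1/L2 = -/-/D → run D
t=19: (idle)
t=20: (idle)

context switches = 7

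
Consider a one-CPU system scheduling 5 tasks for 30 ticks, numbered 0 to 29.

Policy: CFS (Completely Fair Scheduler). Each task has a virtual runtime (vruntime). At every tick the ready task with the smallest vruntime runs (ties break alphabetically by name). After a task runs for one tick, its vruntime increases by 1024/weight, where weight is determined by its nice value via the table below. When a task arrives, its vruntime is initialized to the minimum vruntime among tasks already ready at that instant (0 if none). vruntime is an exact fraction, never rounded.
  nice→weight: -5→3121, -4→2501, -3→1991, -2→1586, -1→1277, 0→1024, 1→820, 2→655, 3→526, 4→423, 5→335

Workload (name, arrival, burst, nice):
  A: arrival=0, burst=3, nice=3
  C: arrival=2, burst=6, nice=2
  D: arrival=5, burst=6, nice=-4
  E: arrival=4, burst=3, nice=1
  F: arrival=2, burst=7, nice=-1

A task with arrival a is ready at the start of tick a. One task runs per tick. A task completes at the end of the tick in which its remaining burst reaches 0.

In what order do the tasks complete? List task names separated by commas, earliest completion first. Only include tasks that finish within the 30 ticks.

completion order = A, D, E, F, C

t=0: vr[A=0] → run A
t=1: vr[A=512/263] → run A
t=2: vr[A=1024/263 C=1024/263 F=1024/263] → run A
t=3: vr[C=1024/263 F=1024/263] → run C
t=4: vr[C=940032/172265 E=1024/263 F=1024/263] → run E
t=5: vr[C=940032/172265 D=1024/263 E=277248/53915 F=1024/263] → run D
t=6: vr[C=940032/172265 D=2830336/657763 E=277248/53915 F=1024/263] → run F
t=7: vr[C=940032/172265 D=2830336/657763 E=277248/53915 F=1576960/335851] → run D
t=8: vr[C=940032/172265 D=3099648/657763 E=277248/53915 F=1576960/335851] → run F
t=9: vr[C=940032/172265 D=3099648/657763 E=277248/53915 F=1846272/335851] → run D
t=10: vr[C=940032/172265 D=3368960/657763 E=277248/53915 F=1846272/335851] → run D
t=11: vr[C=940032/172265 D=3638272/657763 E=277248/53915 F=1846272/335851] → run E
t=12: vr[C=940032/172265 D=3638272/657763 E=344576/53915 F=1846272/335851] → run C
t=13: vr[C=1209344/172265 D=3638272/657763 E=344576/53915 F=1846272/335851] → run F
t=14: vr[C=1209344/172265 D=3638272/657763 E=344576/53915 F=2115584/335851] → run D
t=15: vr[C=1209344/172265 D=3907584/657763 E=344576/53915 F=2115584/335851] → run D
t=16: vr[C=1209344/172265 E=344576/53915 F=2115584/335851] → run F
t=17: vr[C=1209344/172265 E=344576/53915 F=2384896/335851] → run E
t=18: vr[C=1209344/172265 F=2384896/335851] → run C
t=19: vr[C=1478656/172265 F=2384896/335851] → run F
t=20: vr[C=1478656/172265 F=2654208/335851] → run F
t=21: vr[C=1478656/172265 F=2923520/335851] → run C
t=22: vr[C=1747968/172265 F=2923520/335851] → run F
t=23: vr[C=1747968/172265] → run C
t=24: vr[C=403456/34453] → run C
t=25: (idle)
t=26: (idle)
t=27: (idle)
t=28: (idle)
t=29: (idle)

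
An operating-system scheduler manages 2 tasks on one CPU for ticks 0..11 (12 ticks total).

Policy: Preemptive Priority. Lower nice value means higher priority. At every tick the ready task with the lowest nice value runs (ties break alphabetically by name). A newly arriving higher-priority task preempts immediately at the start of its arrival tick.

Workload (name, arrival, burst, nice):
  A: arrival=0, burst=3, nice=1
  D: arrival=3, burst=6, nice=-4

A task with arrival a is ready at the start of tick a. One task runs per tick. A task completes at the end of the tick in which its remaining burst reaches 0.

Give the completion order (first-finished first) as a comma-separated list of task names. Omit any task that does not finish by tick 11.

t=0: ready={A} → run A
t=1: ready={A} → run A
t=2: ready={A} → run A
t=3: ready={D} → run D
t=4: ready={D} → run D
t=5: ready={D} → run D
t=6: ready={D} → run D
t=7: ready={D} → run D
t=8: ready={D} → run D
t=9: (idle)
t=10: (idle)
t=11: (idle)

completion order = A, D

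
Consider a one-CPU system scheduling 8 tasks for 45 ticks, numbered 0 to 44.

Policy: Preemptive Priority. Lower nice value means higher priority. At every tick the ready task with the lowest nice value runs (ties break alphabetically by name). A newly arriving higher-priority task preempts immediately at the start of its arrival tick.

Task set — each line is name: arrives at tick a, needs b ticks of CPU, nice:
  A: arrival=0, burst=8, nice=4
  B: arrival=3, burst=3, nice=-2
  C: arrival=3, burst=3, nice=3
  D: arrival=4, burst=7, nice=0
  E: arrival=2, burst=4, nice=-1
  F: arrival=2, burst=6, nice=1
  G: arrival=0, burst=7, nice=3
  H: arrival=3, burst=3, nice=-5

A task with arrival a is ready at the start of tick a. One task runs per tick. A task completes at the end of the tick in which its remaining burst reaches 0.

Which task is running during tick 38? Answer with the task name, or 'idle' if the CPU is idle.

running at tick 38 = A

t=0: ready={A,G} → run G
t=1: ready={A,G} → run G
t=2: ready={A,E,F,G} → run E
t=3: ready={A,B,C,E,F,G,H} → run H
t=4: ready={A,B,C,D,E,F,G,H} → run H
t=5: ready={A,B,C,D,E,F,G,H} → run H
t=6: ready={A,B,C,D,E,F,G} → run B
t=7: ready={A,B,C,D,E,F,G} → run B
t=8: ready={A,B,C,D,E,F,G} → run B
t=9: ready={A,C,D,E,F,G} → run E
t=10: ready={A,C,D,E,F,G} → run E
t=11: ready={A,C,D,E,F,G} → run E
t=12: ready={A,C,D,F,G} → run D
t=13: ready={A,C,D,F,G} → run D
t=14: ready={A,C,D,F,G} → run D
t=15: ready={A,C,D,F,G} → run D
t=16: ready={A,C,D,F,G} → run D
t=17: ready={A,C,D,F,G} → run D
t=18: ready={A,C,D,F,G} → run D
t=19: ready={A,C,F,G} → run F
t=20: ready={A,C,F,G} → run F
t=21: ready={A,C,F,G} → run F
t=22: ready={A,C,F,G} → run F
t=23: ready={A,C,F,G} → run F
t=24: ready={A,C,F,G} → run F
t=25: ready={A,C,G} → run C
t=26: ready={A,C,G} → run C
t=27: ready={A,C,G} → run C
t=28: ready={A,G} → run G
t=29: ready={A,G} → run G
t=30: ready={A,G} → run G
t=31: ready={A,G} → run G
t=32: ready={A,G} → run G
t=33: ready={A} → run A
t=34: ready={A} → run A
t=35: ready={A} → run A
t=36: ready={A} → run A
t=37: ready={A} → run A
t=38: ready={A} → run A
t=39: ready={A} → run A
t=40: ready={A} → run A
t=41: (idle)
t=42: (idle)
t=43: (idle)
t=44: (idle)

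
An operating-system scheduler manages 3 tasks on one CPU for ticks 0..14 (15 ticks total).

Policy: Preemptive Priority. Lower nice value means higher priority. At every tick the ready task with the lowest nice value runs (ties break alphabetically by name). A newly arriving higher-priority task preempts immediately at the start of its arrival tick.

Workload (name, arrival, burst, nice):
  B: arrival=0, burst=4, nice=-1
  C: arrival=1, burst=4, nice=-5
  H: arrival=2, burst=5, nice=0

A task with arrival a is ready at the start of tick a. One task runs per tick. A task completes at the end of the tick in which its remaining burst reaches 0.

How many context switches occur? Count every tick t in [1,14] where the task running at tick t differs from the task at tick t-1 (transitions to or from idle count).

context switches = 4

t=0: ready={B} → run B
t=1: ready={B,C} → run C
t=2: ready={B,C,H} → run C
t=3: ready={B,C,H} → run C
t=4: ready={B,C,H} → run C
t=5: ready={B,H} → run B
t=6: ready={B,H} → run B
t=7: ready={B,H} → run B
t=8: ready={H} → run H
t=9: ready={H} → run H
t=10: ready={H} → run H
t=11: ready={H} → run H
t=12: ready={H} → run H
t=13: (idle)
t=14: (idle)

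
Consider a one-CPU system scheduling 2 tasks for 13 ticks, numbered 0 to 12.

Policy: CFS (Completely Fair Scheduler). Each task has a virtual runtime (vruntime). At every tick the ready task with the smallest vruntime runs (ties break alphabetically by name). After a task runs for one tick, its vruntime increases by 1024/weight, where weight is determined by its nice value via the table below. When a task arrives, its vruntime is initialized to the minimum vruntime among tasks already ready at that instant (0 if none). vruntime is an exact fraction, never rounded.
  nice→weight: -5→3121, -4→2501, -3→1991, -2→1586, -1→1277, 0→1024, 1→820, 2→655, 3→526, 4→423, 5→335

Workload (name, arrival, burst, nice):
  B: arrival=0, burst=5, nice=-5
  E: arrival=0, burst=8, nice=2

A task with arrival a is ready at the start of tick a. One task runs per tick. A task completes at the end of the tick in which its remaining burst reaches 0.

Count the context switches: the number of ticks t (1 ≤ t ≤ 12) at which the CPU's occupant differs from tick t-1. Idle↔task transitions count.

context switches = 3

t=0: vr[B=0 E=0] → run B
t=1: vr[B=1024/3121 E=0] → run E
t=2: vr[B=1024/3121 E=1024/655] → run B
t=3: vr[B=2048/3121 E=1024/655] → run B
t=4: vr[B=3072/3121 E=1024/655] → run B
t=5: vr[B=4096/3121 E=1024/655] → run B
t=6: vr[E=1024/655] → run E
t=7: vr[E=2048/655] → run E
t=8: vr[E=3072/655] → run E
t=9: vr[E=4096/655] → run E
t=10: vr[E=1024/131] → run E
t=11: vr[E=6144/655] → run E
t=12: vr[E=7168/655] → run E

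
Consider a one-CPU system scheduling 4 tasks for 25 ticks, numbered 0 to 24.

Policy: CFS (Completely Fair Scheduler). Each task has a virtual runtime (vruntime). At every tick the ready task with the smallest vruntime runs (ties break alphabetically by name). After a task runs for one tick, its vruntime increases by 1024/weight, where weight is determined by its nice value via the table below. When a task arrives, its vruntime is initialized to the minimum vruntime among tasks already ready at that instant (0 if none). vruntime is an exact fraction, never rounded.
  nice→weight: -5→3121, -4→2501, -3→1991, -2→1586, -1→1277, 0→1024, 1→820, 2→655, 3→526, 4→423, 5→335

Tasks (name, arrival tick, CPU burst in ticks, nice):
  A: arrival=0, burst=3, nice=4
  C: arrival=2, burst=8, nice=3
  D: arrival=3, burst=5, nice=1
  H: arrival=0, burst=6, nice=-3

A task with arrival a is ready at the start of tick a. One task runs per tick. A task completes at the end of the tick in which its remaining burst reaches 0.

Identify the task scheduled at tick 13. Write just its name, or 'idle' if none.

t=0: vr[A=0 H=0] → run A
t=1: vr[A=1024/423 H=0] → run H
t=2: vr[A=1024/423 C=1024/1991 H=1024/1991] → run C
t=3: vr[A=1024/423 C=1288704/523633 D=1024/1991 H=1024/1991] → run D
t=4: vr[A=1024/423 C=1288704/523633 D=719616/408155 H=1024/1991] → run H
t=5: vr[A=1024/423 C=1288704/523633 D=719616/408155 H=2048/1991] → run H
t=6: vr[A=1024/423 C=1288704/523633 D=719616/408155 H=3072/1991] → run H
t=7: vr[A=1024/423 C=1288704/523633 D=719616/408155 H=4096/1991] → run D
t=8: vr[A=1024/423 C=1288704/523633 D=1229312/408155 H=4096/1991] → run H
t=9: vr[A=1024/423 C=1288704/523633 D=1229312/408155 H=5120/1991] → run A
t=10: vr[A=2048/423 C=1288704/523633 D=1229312/408155 H=5120/1991] → run C
t=11: vr[A=2048/423 C=2308096/523633 D=1229312/408155 H=5120/1991] → run H
t=12: vr[A=2048/423 C=2308096/523633 D=1229312/408155] → run D
t=13: vr[A=2048/423 C=2308096/523633 D=1739008/408155] → run D
t=14: vr[A=2048/423 C=2308096/523633 D=2248704/408155] → run C
t=15: vr[A=2048/423 C=3327488/523633 D=2248704/408155] → run A
t=16: vr[C=3327488/523633 D=2248704/408155] → run D
t=17: vr[C=3327488/523633] → run C
t=18: vr[C=4346880/523633] → run C
t=19: vr[C=5366272/523633] → run C
t=20: vr[C=6385664/523633] → run C
t=21: vr[C=7405056/523633] → run C
t=22: (idle)
t=23: (idle)
t=24: (idle)

running at tick 13 = D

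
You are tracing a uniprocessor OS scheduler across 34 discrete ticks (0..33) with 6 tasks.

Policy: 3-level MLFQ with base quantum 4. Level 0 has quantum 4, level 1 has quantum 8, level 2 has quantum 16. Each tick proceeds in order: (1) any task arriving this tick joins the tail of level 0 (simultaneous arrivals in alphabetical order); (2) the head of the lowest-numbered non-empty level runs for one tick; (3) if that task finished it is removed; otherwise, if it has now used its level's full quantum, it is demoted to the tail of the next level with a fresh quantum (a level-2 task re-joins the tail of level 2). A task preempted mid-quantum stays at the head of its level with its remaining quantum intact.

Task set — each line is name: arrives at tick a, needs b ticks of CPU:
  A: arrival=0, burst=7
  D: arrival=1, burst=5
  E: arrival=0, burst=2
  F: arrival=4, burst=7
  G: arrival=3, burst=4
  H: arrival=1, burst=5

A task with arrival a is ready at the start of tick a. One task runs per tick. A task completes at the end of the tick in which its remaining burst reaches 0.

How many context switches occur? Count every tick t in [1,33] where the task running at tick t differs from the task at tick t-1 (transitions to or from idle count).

context switches = 10

t=0: L0/L1/L2 = AE/-/- → run A
t=1: L0/L1/L2 = AEDH/-/- → run A
t=2: L0/L1/L2 = AEDH/-/- → run A
t=3: L0/L1/L2 = AEDHG/-/- → run A
t=4: L0/L1/L2 = EDHGF/A/- → run E
t=5: L0/L1/L2 = EDHGF/A/- → run E
t=6: L0/L1/L2 = DHGF/A/- → run D
t=7: L0/L1/L2 = DHGF/A/- → run D
t=8: L0/L1/L2 = DHGF/A/- → run D
t=9: L0/L1/L2 = DHGF/A/- → run D
t=10: L0/L1/L2 = HGF/AD/- → run H
t=11: L0/L1/L2 = HGF/AD/- → run H
t=12: L0/L1/L2 = HGF/AD/- → run H
t=13: L0/L1/L2 = HGF/AD/- → run H
t=14: L0/L1/L2 = GF/ADH/- → run G
t=15: L0/L1/L2 = GF/ADH/- → run G
t=16: L0/L1/L2 = GF/ADH/- → run G
t=17: L0/L1/L2 = GF/ADH/- → run G
t=18: L0/L1/L2 = F/ADH/- → run F
t=19: L0/L1/L2 = F/ADH/- → run F
t=20: L0/L1/L2 = F/ADH/- → run F
t=21: L0/L1/L2 = F/ADH/- → run F
t=22: L0/L1/L2 = -/ADHF/- → run A
t=23: L0/L1/L2 = -/ADHF/- → run A
t=24: L0/L1/L2 = -/ADHF/- → run A
t=25: L0/L1/L2 = -/DHF/- → run D
t=26: L0/L1/L2 = -/HF/- → run H
t=27: L0/L1/L2 = -/F/- → run F
t=28: L0/L1/L2 = -/F/- → run F
t=29: L0/L1/L2 = -/F/- → run F
t=30: (idle)
t=31: (idle)
t=32: (idle)
t=33: (idle)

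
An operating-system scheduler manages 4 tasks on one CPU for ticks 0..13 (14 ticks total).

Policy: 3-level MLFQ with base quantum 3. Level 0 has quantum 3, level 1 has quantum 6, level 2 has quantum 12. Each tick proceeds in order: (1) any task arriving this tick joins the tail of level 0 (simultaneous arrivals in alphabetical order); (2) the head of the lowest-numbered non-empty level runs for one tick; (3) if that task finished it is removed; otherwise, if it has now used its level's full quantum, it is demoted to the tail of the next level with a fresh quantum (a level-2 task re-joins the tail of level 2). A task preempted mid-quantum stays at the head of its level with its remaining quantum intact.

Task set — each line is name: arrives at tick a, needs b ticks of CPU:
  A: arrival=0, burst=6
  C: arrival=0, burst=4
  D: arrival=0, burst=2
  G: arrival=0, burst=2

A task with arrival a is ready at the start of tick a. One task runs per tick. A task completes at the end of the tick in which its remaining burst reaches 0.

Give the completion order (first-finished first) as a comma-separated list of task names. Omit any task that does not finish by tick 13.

t=0: L0/L1/L2 = ACDG/-/- → run A
t=1: L0/L1/L2 = ACDG/-/- → run A
t=2: L0/L1/L2 = ACDG/-/- → run A
t=3: L0/L1/L2 = CDG/A/- → run C
t=4: L0/L1/L2 = CDG/A/- → run C
t=5: L0/L1/L2 = CDG/A/- → run C
t=6: L0/L1/L2 = DG/AC/- → run D
t=7: L0/L1/L2 = DG/AC/- → run D
t=8: L0/L1/L2 = G/AC/- → run G
t=9: L0/L1/L2 = G/AC/- → run G
t=10: L0/L1/L2 = -/AC/- → run A
t=11: L0/L1/L2 = -/AC/- → run A
t=12: L0/L1/L2 = -/AC/- → run A
t=13: L0/L1/L2 = -/C/- → run C

completion order = D, G, A, C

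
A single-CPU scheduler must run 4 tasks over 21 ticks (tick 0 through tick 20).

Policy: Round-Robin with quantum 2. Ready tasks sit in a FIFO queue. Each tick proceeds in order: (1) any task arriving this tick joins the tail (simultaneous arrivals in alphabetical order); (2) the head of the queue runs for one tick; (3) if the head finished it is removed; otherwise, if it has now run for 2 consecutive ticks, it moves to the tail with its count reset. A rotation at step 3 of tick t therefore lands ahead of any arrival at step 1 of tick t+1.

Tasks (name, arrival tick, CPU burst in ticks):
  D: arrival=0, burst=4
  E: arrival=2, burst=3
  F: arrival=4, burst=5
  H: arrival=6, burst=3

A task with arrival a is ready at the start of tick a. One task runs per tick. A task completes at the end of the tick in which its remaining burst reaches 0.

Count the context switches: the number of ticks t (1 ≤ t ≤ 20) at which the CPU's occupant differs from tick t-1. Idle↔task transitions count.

t=0: queue=[D] q_used=0 → run D
t=1: queue=[D] q_used=1 → run D
t=2: queue=[D,E] q_used=0 → run D
t=3: queue=[D,E] q_used=1 → run D
t=4: queue=[E,F] q_used=0 → run E
t=5: queue=[E,F] q_used=1 → run E
t=6: queue=[F,E,H] q_used=0 → run F
t=7: queue=[F,E,H] q_used=1 → run F
t=8: queue=[E,H,F] q_used=0 → run E
t=9: queue=[H,F] q_used=0 → run H
t=10: queue=[H,F] q_used=1 → run H
t=11: queue=[F,H] q_used=0 → run F
t=12: queue=[F,H] q_used=1 → run F
t=13: queue=[H,F] q_used=0 → run H
t=14: queue=[F] q_used=0 → run F
t=15: (idle)
t=16: (idle)
t=17: (idle)
t=18: (idle)
t=19: (idle)
t=20: (idle)

context switches = 8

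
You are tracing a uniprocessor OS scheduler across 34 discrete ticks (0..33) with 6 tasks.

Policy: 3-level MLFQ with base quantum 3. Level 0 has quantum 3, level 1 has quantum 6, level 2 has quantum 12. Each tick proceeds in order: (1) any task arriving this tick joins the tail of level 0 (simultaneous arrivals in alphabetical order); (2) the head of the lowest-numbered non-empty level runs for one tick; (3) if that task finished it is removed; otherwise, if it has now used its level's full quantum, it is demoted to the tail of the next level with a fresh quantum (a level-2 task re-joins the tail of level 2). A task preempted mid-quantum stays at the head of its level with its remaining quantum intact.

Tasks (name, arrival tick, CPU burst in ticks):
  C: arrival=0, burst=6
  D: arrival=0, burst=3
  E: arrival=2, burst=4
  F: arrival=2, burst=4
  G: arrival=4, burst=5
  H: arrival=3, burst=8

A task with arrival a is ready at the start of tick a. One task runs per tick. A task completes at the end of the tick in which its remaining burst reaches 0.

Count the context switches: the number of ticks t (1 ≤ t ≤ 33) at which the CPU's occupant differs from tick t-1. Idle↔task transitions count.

t=0: L0/L1/L2 = CD/-/- → run C
t=1: L0/L1/L2 = CD/-/- → run C
t=2: L0/L1/L2 = CDEF/-/- → run C
t=3: L0/L1/L2 = DEFH/C/- → run D
t=4: L0/L1/L2 = DEFHG/C/- → run D
t=5: L0/L1/L2 = DEFHG/C/- → run D
t=6: L0/L1/L2 = EFHG/C/- → run E
t=7: L0/L1/L2 = EFHG/C/- → run E
t=8: L0/L1/L2 = EFHG/C/- → run E
t=9: L0/L1/L2 = FHG/CE/- → run F
t=10: L0/L1/L2 = FHG/CE/- → run F
t=11: L0/L1/L2 = FHG/CE/- → run F
t=12: L0/L1/L2 = HG/CEF/- → run H
t=13: L0/L1/L2 = HG/CEF/- → run H
t=14: L0/L1/L2 = HG/CEF/- → run H
t=15: L0/L1/L2 = G/CEFH/- → run G
t=16: L0/L1/L2 = G/CEFH/- → run G
t=17: L0/L1/L2 = G/CEFH/- → run G
t=18: L0/L1/L2 = -/CEFHG/- → run C
t=19: L0/L1/L2 = -/CEFHG/- → run C
t=20: L0/L1/L2 = -/CEFHG/- → run C
t=21: L0/L1/L2 = -/EFHG/- → run E
t=22: L0/L1/L2 = -/FHG/- → run F
t=23: L0/L1/L2 = -/HG/- → run H
t=24: L0/L1/L2 = -/HG/- → run H
t=25: L0/L1/L2 = -/HG/- → run H
t=26: L0/L1/L2 = -/HG/- → run H
t=27: L0/L1/L2 = -/HG/- → run H
t=28: L0/L1/L2 = -/G/- → run G
t=29: L0/L1/L2 = -/G/- → run G
t=30: (idle)
t=31: (idle)
t=32: (idle)
t=33: (idle)

context switches = 11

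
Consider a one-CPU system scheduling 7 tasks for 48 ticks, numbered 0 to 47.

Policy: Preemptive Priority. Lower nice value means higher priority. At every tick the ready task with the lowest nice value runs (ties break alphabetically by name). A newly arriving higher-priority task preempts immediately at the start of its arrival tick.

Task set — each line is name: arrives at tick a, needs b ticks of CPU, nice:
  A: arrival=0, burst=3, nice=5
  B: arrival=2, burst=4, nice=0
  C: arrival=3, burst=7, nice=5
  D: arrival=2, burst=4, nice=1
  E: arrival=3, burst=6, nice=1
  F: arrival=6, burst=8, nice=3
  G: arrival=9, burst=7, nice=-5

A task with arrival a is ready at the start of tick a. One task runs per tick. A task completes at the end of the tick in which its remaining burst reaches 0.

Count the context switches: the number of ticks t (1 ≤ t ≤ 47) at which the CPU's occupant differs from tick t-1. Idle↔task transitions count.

context switches = 9

t=0: ready={A} → run A
t=1: ready={A} → run A
t=2: ready={A,B,D} → run B
t=3: ready={A,B,C,D,E} → run B
t=4: ready={A,B,C,D,E} → run B
t=5: ready={A,B,C,D,E} → run B
t=6: ready={A,C,D,E,F} → run D
t=7: ready={A,C,D,E,F} → run D
t=8: ready={A,C,D,E,F} → run D
t=9: ready={A,C,D,E,F,G} → run G
t=10: ready={A,C,D,E,F,G} → run G
t=11: ready={A,C,D,E,F,G} → run G
t=12: ready={A,C,D,E,F,G} → run G
t=13: ready={A,C,D,E,F,G} → run G
t=14: ready={A,C,D,E,F,G} → run G
t=15: ready={A,C,D,E,F,G} → run G
t=16: ready={A,C,D,E,F} → run D
t=17: ready={A,C,E,F} → run E
t=18: ready={A,C,E,F} → run E
t=19: ready={A,C,E,F} → run E
t=20: ready={A,C,E,F} → run E
t=21: ready={A,C,E,F} → run E
t=22: ready={A,C,E,F} → run E
t=23: ready={A,C,F} → run F
t=24: ready={A,C,F} → run F
t=25: ready={A,C,F} → run F
t=26: ready={A,C,F} → run F
t=27: ready={A,C,F} → run F
t=28: ready={A,C,F} → run F
t=29: ready={A,C,F} → run F
t=30: ready={A,C,F} → run F
t=31: ready={A,C} → run A
t=32: ready={C} → run C
t=33: ready={C} → run C
t=34: ready={C} → run C
t=35: ready={C} → run C
t=36: ready={C} → run C
t=37: ready={C} → run C
t=38: ready={C} → run C
t=39: (idle)
t=40: (idle)
t=41: (idle)
t=42: (idle)
t=43: (idle)
t=44: (idle)
t=45: (idle)
t=46: (idle)
t=47: (idle)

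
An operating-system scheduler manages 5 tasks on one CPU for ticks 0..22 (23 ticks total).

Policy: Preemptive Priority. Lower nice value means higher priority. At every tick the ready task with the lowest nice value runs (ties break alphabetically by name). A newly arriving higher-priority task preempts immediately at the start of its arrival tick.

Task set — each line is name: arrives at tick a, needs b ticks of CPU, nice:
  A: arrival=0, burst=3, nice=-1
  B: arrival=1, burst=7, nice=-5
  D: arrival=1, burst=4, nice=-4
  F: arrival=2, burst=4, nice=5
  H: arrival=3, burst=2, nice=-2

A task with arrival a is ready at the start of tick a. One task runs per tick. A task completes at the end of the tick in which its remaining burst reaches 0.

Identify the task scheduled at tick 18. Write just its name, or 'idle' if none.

running at tick 18 = F

t=0: ready={A} → run A
t=1: ready={A,B,D} → run B
t=2: ready={A,B,D,F} → run B
t=3: ready={A,B,D,F,H} → run B
t=4: ready={A,B,D,F,H} → run B
t=5: ready={A,B,D,F,H} → run B
t=6: ready={A,B,D,F,H} → run B
t=7: ready={A,B,D,F,H} → run B
t=8: ready={A,D,F,H} → run D
t=9: ready={A,D,F,H} → run D
t=10: ready={A,D,F,H} → run D
t=11: ready={A,D,F,H} → run D
t=12: ready={A,F,H} → run H
t=13: ready={A,F,H} → run H
t=14: ready={A,F} → run A
t=15: ready={A,F} → run A
t=16: ready={F} → run F
t=17: ready={F} → run F
t=18: ready={F} → run F
t=19: ready={F} → run F
t=20: (idle)
t=21: (idle)
t=22: (idle)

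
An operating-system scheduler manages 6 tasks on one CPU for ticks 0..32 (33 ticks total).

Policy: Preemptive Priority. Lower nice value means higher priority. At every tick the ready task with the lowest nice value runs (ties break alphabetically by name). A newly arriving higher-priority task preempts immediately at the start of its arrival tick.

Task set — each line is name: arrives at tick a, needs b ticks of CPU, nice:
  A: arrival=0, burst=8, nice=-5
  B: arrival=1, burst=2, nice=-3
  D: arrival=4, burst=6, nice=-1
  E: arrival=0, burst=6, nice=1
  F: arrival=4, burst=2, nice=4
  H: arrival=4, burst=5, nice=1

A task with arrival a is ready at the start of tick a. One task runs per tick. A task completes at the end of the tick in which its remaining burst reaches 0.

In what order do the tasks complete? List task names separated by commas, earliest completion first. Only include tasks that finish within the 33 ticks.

t=0: ready={A,E} → run A
t=1: ready={A,B,E} → run A
t=2: ready={A,B,E} → run A
t=3: ready={A,B,E} → run A
t=4: ready={A,B,D,E,F,H} → run A
t=5: ready={A,B,D,E,F,H} → run A
t=6: ready={A,B,D,E,F,H} → run A
t=7: ready={A,B,D,E,F,H} → run A
t=8: ready={B,D,E,F,H} → run B
t=9: ready={B,D,E,F,H} → run B
t=10: ready={D,E,F,H} → run D
t=11: ready={D,E,F,H} → run D
t=12: ready={D,E,F,H} → run D
t=13: ready={D,E,F,H} → run D
t=14: ready={D,E,F,H} → run D
t=15: ready={D,E,F,H} → run D
t=16: ready={E,F,H} → run E
t=17: ready={E,F,H} → run E
t=18: ready={E,F,H} → run E
t=19: ready={E,F,H} → run E
t=20: ready={E,F,H} → run E
t=21: ready={E,F,H} → run E
t=22: ready={F,H} → run H
t=23: ready={F,H} → run H
t=24: ready={F,H} → run H
t=25: ready={F,H} → run H
t=26: ready={F,H} → run H
t=27: ready={F} → run F
t=28: ready={F} → run F
t=29: (idle)
t=30: (idle)
t=31: (idle)
t=32: (idle)

completion order = A, B, D, E, H, F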